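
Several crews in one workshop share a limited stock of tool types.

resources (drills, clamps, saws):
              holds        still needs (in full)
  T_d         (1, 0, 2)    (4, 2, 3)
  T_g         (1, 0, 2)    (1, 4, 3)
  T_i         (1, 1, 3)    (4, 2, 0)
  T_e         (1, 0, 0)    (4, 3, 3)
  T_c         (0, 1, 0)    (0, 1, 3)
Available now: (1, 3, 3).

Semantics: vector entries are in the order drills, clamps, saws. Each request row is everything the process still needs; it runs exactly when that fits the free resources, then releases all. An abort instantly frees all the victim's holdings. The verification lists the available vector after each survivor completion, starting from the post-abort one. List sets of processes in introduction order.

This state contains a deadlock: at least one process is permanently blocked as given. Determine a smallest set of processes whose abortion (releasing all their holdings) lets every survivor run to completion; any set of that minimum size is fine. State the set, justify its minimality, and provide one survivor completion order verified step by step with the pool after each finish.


Minimum abort set: T_i and T_e.
Key observation: the deadlocked T_d becomes finishable only because T_i and T_e released (2, 1, 3); it completes at step 2 below.
Why nothing smaller works — every single abort fails: T_d alone leaves T_i blocked (short on drills); T_g alone leaves T_d blocked (short on drills); T_i alone leaves T_d blocked (short on drills); T_e alone leaves T_d blocked (short on drills); T_c alone leaves T_d blocked (short on drills).
One survivor order: T_g, T_d, T_c. Walking it through (post-abort pool first):
  pool = (3, 4, 6)
  T_g needs (1, 4, 3) <= (3, 4, 6) -> finishes; pool += (1, 0, 2) = (4, 4, 8)
  T_d needs (4, 2, 3) <= (4, 4, 8) -> finishes; pool += (1, 0, 2) = (5, 4, 10)
  T_c needs (0, 1, 3) <= (5, 4, 10) -> finishes; pool += (0, 1, 0) = (5, 5, 10)


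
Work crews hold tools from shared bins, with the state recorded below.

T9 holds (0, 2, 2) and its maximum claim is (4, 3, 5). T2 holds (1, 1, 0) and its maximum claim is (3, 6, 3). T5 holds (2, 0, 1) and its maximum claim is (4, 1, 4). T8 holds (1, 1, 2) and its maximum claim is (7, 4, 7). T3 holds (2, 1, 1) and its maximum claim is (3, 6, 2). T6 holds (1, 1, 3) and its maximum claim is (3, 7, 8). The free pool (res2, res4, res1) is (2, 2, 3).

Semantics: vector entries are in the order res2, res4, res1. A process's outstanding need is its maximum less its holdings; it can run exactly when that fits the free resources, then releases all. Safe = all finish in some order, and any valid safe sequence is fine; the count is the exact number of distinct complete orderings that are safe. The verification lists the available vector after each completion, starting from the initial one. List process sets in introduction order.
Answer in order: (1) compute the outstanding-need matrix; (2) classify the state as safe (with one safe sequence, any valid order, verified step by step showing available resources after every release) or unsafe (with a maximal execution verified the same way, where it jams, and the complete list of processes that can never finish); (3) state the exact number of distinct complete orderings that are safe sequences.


(1) Need matrix, components ordered res2, res4, res1:
  T9: (4, 1, 3)
  T2: (2, 5, 3)
  T5: (2, 1, 3)
  T8: (6, 3, 5)
  T3: (1, 5, 1)
  T6: (2, 6, 5)
(2) UNSAFE — no complete ordering exists.
Key observation: after T5, T9 the pool peaks at (4, 4, 6), and each blocked process is short somewhere: T2 on res4; T8 on res2; T3 on res4; T6 on res4.
A maximal execution: T5, T9 — then nothing else fits. Step-by-step check:
  pool = (2, 2, 3)
  T5 needs (2, 1, 3) <= (2, 2, 3) -> finishes; pool += (2, 0, 1) = (4, 2, 4)
  T9 needs (4, 1, 3) <= (4, 2, 4) -> finishes; pool += (0, 2, 2) = (4, 4, 6)
  blocked: T2 wants (2, 5, 3), pool (4, 4, 6) — not enough res4
  blocked: T8 wants (6, 3, 5), pool (4, 4, 6) — not enough res2
  blocked: T3 wants (1, 5, 1), pool (4, 4, 6) — not enough res4
  blocked: T6 wants (2, 6, 5), pool (4, 4, 6) — not enough res4
Permanently blocked: T2, T8, T3 and T6.
(3) Precisely 0 of the possible complete orderings are safe sequences.


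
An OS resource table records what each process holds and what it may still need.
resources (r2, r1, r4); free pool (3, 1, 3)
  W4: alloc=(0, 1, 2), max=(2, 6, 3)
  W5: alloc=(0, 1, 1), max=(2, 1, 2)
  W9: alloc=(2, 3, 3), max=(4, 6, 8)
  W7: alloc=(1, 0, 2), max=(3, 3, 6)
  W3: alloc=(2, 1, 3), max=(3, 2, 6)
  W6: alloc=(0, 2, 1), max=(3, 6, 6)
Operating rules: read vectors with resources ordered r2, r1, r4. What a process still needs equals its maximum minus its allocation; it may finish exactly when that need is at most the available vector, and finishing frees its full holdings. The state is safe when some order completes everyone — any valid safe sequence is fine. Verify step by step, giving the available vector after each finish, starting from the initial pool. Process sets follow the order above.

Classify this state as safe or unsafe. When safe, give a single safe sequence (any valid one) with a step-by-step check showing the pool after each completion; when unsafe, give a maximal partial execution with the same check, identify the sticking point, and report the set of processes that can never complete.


SAFE, for example via the order W5, W3, W9, W4, W6, W7.
Key observation: reading the order forward, W9 is the first process whose need (2, 3, 5) meets the free pool (5, 3, 7) exactly on a resource it requests.
Walking it through:
  pool = (3, 1, 3)
  W5 needs (2, 0, 1) <= (3, 1, 3) -> finishes; pool += (0, 1, 1) = (3, 2, 4)
  W3 needs (1, 1, 3) <= (3, 2, 4) -> finishes; pool += (2, 1, 3) = (5, 3, 7)
  W9 needs (2, 3, 5) <= (5, 3, 7) -> finishes; pool += (2, 3, 3) = (7, 6, 10)
  W4 needs (2, 5, 1) <= (7, 6, 10) -> finishes; pool += (0, 1, 2) = (7, 7, 12)
  W6 needs (3, 4, 5) <= (7, 7, 12) -> finishes; pool += (0, 2, 1) = (7, 9, 13)
  W7 needs (2, 3, 4) <= (7, 9, 13) -> finishes; pool += (1, 0, 2) = (8, 9, 15)


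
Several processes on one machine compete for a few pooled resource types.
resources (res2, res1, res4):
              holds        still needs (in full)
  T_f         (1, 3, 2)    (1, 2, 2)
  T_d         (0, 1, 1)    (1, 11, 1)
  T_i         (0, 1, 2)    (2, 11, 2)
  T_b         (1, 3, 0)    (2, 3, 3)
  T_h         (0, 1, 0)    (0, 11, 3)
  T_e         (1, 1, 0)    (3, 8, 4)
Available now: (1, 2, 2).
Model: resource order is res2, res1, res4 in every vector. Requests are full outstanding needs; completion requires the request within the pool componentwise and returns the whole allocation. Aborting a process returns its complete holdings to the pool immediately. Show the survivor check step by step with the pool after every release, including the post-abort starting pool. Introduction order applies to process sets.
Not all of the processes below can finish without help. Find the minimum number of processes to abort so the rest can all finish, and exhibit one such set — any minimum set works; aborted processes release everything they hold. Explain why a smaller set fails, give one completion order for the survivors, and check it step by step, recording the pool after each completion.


The answer: abort T_d and T_i.
Key observation: T_h was stuck for good until T_d and T_i gave back (0, 2, 3); in the order shown it finishes at step 4.
Minimality, checking each single-abort alternative: T_f alone leaves T_d blocked (short on res1); T_d alone leaves T_i blocked (short on res1); T_i alone leaves T_d blocked (short on res1); T_b alone leaves T_d blocked (short on res1); T_h alone leaves T_d blocked (short on res1); T_e alone leaves T_d blocked (short on res1).
The survivors complete as T_f, T_b, T_e, T_h. Walking it through (starting from the post-abort pool):
  pool = (1, 4, 5)
  run T_f (needs (1, 2, 2), free (1, 4, 5)); after release of (1, 3, 2) the pool is (2, 7, 7)
  run T_b (needs (2, 3, 3), free (2, 7, 7)); after release of (1, 3, 0) the pool is (3, 10, 7)
  run T_e (needs (3, 8, 4), free (3, 10, 7)); after release of (1, 1, 0) the pool is (4, 11, 7)
  run T_h (needs (0, 11, 3), free (4, 11, 7)); after release of (0, 1, 0) the pool is (4, 12, 7)


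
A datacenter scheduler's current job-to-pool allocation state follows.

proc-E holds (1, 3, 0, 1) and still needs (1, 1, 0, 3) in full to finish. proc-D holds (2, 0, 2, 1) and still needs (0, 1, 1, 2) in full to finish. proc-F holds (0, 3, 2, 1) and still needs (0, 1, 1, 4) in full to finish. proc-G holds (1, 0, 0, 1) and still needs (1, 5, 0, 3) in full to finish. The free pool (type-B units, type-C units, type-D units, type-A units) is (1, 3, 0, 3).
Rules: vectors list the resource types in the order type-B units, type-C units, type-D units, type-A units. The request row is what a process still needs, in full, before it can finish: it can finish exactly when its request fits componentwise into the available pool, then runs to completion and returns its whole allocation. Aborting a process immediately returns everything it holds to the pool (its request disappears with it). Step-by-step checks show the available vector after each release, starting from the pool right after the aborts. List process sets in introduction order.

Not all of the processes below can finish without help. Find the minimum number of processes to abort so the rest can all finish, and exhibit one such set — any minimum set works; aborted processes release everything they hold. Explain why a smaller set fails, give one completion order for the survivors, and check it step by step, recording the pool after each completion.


Minimum abort set: proc-F.
Key observation: proc-D was stuck for good until proc-F gave back (0, 3, 2, 1); in the order shown it finishes at step 2.
Why nothing smaller works: aborting no one leaves the state deadlocked as given.
Survivors finish in the order: proc-G, proc-D, proc-E. Check, step by step (pool after the aborts first):
  pool = (1, 6, 2, 4)
  proc-G needs (1, 5, 0, 3) <= (1, 6, 2, 4) -> finishes; pool += (1, 0, 0, 1) = (2, 6, 2, 5)
  proc-D needs (0, 1, 1, 2) <= (2, 6, 2, 5) -> finishes; pool += (2, 0, 2, 1) = (4, 6, 4, 6)
  proc-E needs (1, 1, 0, 3) <= (4, 6, 4, 6) -> finishes; pool += (1, 3, 0, 1) = (5, 9, 4, 7)


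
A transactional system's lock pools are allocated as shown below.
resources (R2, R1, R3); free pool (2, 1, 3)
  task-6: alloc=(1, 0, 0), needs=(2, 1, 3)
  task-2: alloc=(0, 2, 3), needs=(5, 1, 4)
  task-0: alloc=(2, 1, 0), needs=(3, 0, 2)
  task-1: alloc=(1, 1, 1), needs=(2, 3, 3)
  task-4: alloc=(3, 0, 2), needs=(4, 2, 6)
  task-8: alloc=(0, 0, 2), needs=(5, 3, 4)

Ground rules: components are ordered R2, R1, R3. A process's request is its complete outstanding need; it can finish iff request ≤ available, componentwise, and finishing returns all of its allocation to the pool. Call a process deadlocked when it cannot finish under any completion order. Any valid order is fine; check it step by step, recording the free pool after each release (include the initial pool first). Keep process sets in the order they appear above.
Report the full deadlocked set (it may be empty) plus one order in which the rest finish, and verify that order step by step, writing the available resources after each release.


Deadlocked: task-2, task-1, task-4 and task-8.
Key observation: after task-6, task-0 the pool peaks at (5, 2, 3), and each blocked process is short somewhere: task-2 on R3; task-1 on R1; task-4 on R3; task-8 on R1, R3.
The rest can finish in the order task-6, task-0. Step-by-step check:
  pool = (2, 1, 3)
  task-6: need (2, 1, 3) fits (2, 1, 3); releases (1, 0, 0), pool now (3, 1, 3)
  task-0: need (3, 0, 2) fits (3, 1, 3); releases (2, 1, 0), pool now (5, 2, 3)
The blocked processes can never fit:
  task-2 still needs (5, 1, 4) but only (5, 2, 3) is free — short on R3
  task-1 still needs (2, 3, 3) but only (5, 2, 3) is free — short on R1
  task-4 still needs (4, 2, 6) but only (5, 2, 3) is free — short on R3
  task-8 still needs (5, 3, 4) but only (5, 2, 3) is free — short on R1 and R3


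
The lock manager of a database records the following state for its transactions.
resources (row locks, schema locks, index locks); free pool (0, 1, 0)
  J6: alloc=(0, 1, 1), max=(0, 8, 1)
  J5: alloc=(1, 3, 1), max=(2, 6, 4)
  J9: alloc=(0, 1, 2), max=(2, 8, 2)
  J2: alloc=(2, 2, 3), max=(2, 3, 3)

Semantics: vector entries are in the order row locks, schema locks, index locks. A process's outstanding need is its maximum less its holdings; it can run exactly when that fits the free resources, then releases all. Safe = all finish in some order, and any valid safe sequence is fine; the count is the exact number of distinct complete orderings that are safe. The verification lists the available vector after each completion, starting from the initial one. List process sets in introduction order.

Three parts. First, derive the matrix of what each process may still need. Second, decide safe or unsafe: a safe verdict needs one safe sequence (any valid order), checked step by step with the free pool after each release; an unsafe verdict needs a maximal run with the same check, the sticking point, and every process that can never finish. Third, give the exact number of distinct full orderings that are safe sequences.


(1) Need matrix, components ordered row locks, schema locks, index locks:
  J6: (0, 7, 0)
  J5: (1, 3, 3)
  J9: (2, 7, 0)
  J2: (0, 1, 0)
(2) The state is UNSAFE.
Key observation: J2, J5 can finish, but then (3, 6, 4) is all there is, and the blocked group's schema locks demands exceed it.
The run J2, J5 cannot be extended any further. Step-by-step check:
  pool = (0, 1, 0)
  J2 needs (0, 1, 0) <= (0, 1, 0) -> finishes; pool += (2, 2, 3) = (2, 3, 3)
  J5 needs (1, 3, 3) <= (2, 3, 3) -> finishes; pool += (1, 3, 1) = (3, 6, 4)
  J6 still needs (0, 7, 0) but only (3, 6, 4) is free — short on schema locks
  J9 still needs (2, 7, 0) but only (3, 6, 4) is free — short on schema locks
Never able to finish: J6 and J9.
(3) The exact count: 0 of the possible complete orderings are safe sequences.


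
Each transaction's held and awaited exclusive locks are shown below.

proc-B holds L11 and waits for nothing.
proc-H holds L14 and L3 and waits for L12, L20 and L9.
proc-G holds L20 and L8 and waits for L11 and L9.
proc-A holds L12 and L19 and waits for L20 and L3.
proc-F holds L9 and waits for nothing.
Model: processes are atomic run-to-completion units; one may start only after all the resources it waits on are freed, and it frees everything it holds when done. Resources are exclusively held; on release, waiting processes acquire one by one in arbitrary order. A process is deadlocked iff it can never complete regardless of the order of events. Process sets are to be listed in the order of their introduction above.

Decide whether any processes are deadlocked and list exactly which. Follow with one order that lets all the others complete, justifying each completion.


Deadlocked: proc-H and proc-A.
Key observation: the loop proc-H -> proc-A -> proc-H blocks itself forever; no other process is dragged down with it.
One completion order for the rest: proc-B, proc-F, proc-G.
Verifying each step:
  proc-B waits on nothing -> runs at once and releases L11
  proc-F waits on nothing -> runs at once and releases L9
  run proc-G (all its waits — L11 and L9 — are resolved); releases L20 and L8


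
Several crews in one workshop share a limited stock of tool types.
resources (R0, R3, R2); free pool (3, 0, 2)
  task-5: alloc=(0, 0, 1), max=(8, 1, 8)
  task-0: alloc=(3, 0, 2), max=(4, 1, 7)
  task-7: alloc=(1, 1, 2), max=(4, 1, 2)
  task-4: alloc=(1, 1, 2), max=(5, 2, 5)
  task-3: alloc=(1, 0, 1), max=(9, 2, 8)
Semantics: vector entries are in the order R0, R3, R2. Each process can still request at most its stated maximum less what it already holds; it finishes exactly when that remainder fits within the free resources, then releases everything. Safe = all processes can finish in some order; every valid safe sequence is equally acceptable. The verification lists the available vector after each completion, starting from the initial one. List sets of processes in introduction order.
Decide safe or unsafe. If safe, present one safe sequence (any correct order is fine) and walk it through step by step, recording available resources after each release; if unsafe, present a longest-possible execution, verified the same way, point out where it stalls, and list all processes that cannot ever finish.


SAFE, for example via the order task-7, task-4, task-0, task-5, task-3.
Key observation: task-7 is the earliest step where a requested resource binds exactly: need (3, 0, 0), pool (3, 0, 2) at its turn.
Walking it through:
  pool = (3, 0, 2)
  task-7 needs (3, 0, 0) <= (3, 0, 2) -> finishes; pool += (1, 1, 2) = (4, 1, 4)
  task-4 needs (4, 1, 3) <= (4, 1, 4) -> finishes; pool += (1, 1, 2) = (5, 2, 6)
  task-0 needs (1, 1, 5) <= (5, 2, 6) -> finishes; pool += (3, 0, 2) = (8, 2, 8)
  task-5 needs (8, 1, 7) <= (8, 2, 8) -> finishes; pool += (0, 0, 1) = (8, 2, 9)
  task-3 needs (8, 2, 7) <= (8, 2, 9) -> finishes; pool += (1, 0, 1) = (9, 2, 10)


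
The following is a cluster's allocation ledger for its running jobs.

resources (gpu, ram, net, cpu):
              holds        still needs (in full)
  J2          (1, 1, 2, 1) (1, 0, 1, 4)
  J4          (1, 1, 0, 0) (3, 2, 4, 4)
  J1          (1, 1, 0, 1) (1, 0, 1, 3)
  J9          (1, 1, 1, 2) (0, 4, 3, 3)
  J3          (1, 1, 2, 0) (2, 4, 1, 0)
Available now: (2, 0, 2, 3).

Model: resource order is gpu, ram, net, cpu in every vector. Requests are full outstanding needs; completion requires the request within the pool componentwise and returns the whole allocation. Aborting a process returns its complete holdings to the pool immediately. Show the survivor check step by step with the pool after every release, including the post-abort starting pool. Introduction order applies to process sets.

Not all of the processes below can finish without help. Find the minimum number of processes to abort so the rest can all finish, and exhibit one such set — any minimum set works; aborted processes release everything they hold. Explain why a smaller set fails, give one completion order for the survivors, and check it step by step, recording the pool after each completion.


The answer: abort J9.
Key observation: before aborting J9, J3 was permanently blocked — no order could ever run it; afterwards it completes at step 4.
Minimality: the empty abort set fails — the state is deadlocked as it stands.
The survivors complete as J2, J1, J4, J3. Walking it through (starting from the post-abort pool):
  pool = (3, 1, 3, 5)
  J2: need (1, 0, 1, 4) fits (3, 1, 3, 5); releases (1, 1, 2, 1), pool now (4, 2, 5, 6)
  J1: need (1, 0, 1, 3) fits (4, 2, 5, 6); releases (1, 1, 0, 1), pool now (5, 3, 5, 7)
  J4: need (3, 2, 4, 4) fits (5, 3, 5, 7); releases (1, 1, 0, 0), pool now (6, 4, 5, 7)
  J3: need (2, 4, 1, 0) fits (6, 4, 5, 7); releases (1, 1, 2, 0), pool now (7, 5, 7, 7)


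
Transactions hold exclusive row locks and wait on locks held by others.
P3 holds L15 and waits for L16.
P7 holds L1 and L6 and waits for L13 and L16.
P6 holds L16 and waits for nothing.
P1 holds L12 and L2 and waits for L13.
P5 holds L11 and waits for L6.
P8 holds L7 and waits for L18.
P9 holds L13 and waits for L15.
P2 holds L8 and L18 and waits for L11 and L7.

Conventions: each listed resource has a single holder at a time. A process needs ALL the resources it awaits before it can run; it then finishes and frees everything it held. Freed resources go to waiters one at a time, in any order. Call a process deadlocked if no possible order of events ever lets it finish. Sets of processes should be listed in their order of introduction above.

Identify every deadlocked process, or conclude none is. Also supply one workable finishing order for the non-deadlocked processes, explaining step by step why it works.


Deadlocked set: P8 and P2.
Key observation: the waits loop around P8 -> P2 -> P8 with no way out; no other process is dragged down with it.
One completion order for the rest: P6, P3, P9, P7, P1, P5.
Verifying each step:
  P6: no waits; runs immediately, freeing L16
  run P3 (all its waits — L16 — are resolved); releases L15
  run P9 (all its waits — L15 — are resolved); releases L13
  run P7 (all its waits — L13 and L16 — are resolved); releases L1 and L6
  run P1 (all its waits — L13 — are resolved); releases L12 and L2
  run P5 (all its waits — L6 — are resolved); releases L11


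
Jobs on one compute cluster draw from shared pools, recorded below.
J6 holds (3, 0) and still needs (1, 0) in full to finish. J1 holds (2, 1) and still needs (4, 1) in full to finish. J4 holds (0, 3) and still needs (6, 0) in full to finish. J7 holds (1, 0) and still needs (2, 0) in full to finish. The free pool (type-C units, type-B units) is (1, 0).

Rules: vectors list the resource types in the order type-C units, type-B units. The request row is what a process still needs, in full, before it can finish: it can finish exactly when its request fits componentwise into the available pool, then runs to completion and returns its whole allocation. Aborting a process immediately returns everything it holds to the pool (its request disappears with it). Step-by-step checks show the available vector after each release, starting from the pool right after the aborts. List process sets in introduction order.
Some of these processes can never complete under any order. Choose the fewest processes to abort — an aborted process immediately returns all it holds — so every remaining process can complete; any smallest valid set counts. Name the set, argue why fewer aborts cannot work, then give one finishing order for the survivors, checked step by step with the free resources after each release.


The answer: abort J4.
Key observation: J1 could never have finished before the abort; with (0, 3) returned by J4, it fits at step 2.
No smaller set exists: with zero aborts the deadlock remains.
Survivors finish in the order: J6, J1, J7. Walking it through (pool after the aborts first):
  pool = (1, 3)
  J6: need (1, 0) fits (1, 3); releases (3, 0), pool now (4, 3)
  J1: need (4, 1) fits (4, 3); releases (2, 1), pool now (6, 4)
  J7: need (2, 0) fits (6, 4); releases (1, 0), pool now (7, 4)


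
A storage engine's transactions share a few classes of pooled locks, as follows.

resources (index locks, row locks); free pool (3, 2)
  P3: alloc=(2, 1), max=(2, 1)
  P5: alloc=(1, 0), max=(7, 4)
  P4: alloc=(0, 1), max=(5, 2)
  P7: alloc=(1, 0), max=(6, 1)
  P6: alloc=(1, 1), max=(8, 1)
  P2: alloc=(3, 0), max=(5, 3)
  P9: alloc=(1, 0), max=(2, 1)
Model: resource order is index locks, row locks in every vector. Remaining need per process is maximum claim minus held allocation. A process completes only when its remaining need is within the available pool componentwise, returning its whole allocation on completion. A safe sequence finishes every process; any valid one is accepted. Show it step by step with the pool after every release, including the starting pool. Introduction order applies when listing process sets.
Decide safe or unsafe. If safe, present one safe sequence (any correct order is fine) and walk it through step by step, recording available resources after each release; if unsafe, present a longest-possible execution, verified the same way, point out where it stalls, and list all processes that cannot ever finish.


The state is SAFE; one workable sequence: P3, P2, P7, P6, P9, P5, P4.
Key observation: the first exact fit in this order is P2 — it needs (2, 3) with (5, 3) free, meeting a requested resource to the last unit.
Step-by-step check:
  pool = (3, 2)
  P3: need (0, 0) fits (3, 2); releases (2, 1), pool now (5, 3)
  P2: need (2, 3) fits (5, 3); releases (3, 0), pool now (8, 3)
  P7: need (5, 1) fits (8, 3); releases (1, 0), pool now (9, 3)
  P6: need (7, 0) fits (9, 3); releases (1, 1), pool now (10, 4)
  P9: need (1, 1) fits (10, 4); releases (1, 0), pool now (11, 4)
  P5: need (6, 4) fits (11, 4); releases (1, 0), pool now (12, 4)
  P4: need (5, 1) fits (12, 4); releases (0, 1), pool now (12, 5)


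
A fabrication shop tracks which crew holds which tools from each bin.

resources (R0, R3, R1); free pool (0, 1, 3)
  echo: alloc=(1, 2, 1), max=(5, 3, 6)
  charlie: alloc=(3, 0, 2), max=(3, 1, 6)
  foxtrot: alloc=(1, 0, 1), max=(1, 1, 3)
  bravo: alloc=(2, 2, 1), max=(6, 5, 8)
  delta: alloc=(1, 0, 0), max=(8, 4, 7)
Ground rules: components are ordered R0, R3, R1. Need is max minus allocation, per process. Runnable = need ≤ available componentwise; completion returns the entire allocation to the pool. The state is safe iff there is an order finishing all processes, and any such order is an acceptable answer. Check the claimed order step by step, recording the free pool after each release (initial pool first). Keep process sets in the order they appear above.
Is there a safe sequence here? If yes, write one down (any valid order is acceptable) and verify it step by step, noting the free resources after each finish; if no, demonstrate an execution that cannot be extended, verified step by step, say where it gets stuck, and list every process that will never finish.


SAFE, for example via the order foxtrot, charlie, echo, bravo, delta.
Key observation: the order's first zero-slack moment is foxtrot ((0, 1, 2) needed, (0, 1, 3) free — a requested resource with nothing to spare).
Check, step by step:
  pool = (0, 1, 3)
  run foxtrot (needs (0, 1, 2), free (0, 1, 3)); after release of (1, 0, 1) the pool is (1, 1, 4)
  run charlie (needs (0, 1, 4), free (1, 1, 4)); after release of (3, 0, 2) the pool is (4, 1, 6)
  run echo (needs (4, 1, 5), free (4, 1, 6)); after release of (1, 2, 1) the pool is (5, 3, 7)
  run bravo (needs (4, 3, 7), free (5, 3, 7)); after release of (2, 2, 1) the pool is (7, 5, 8)
  run delta (needs (7, 4, 7), free (7, 5, 8)); after release of (1, 0, 0) the pool is (8, 5, 8)


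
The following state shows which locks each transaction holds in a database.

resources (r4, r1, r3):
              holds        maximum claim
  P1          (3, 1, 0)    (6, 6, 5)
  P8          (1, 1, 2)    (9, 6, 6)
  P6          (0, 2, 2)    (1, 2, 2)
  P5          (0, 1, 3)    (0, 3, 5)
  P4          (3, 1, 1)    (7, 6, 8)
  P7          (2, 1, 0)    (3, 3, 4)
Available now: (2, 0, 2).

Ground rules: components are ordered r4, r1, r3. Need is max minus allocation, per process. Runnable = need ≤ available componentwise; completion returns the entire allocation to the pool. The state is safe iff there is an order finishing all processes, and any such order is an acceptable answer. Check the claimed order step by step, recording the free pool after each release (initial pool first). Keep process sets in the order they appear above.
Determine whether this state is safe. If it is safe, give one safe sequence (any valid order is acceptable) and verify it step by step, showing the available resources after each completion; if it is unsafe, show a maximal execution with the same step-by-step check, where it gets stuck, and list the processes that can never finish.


The state is UNSAFE.
Key observation: r1 is the bottleneck — with P6, P7, P5 done the pool holds (4, 4, 7), short of every remaining need.
The run P6, P7, P5 cannot be extended any further. Check, step by step:
  pool = (2, 0, 2)
  run P6 (needs (1, 0, 0), free (2, 0, 2)); after release of (0, 2, 2) the pool is (2, 2, 4)
  run P7 (needs (1, 2, 4), free (2, 2, 4)); after release of (2, 1, 0) the pool is (4, 3, 4)
  run P5 (needs (0, 2, 2), free (4, 3, 4)); after release of (0, 1, 3) the pool is (4, 4, 7)
  blocked: P1 wants (3, 5, 5), pool (4, 4, 7) — not enough r1
  blocked: P8 wants (8, 5, 4), pool (4, 4, 7) — not enough r4 and r1
  blocked: P4 wants (4, 5, 7), pool (4, 4, 7) — not enough r1
Never able to finish: P1, P8 and P4.


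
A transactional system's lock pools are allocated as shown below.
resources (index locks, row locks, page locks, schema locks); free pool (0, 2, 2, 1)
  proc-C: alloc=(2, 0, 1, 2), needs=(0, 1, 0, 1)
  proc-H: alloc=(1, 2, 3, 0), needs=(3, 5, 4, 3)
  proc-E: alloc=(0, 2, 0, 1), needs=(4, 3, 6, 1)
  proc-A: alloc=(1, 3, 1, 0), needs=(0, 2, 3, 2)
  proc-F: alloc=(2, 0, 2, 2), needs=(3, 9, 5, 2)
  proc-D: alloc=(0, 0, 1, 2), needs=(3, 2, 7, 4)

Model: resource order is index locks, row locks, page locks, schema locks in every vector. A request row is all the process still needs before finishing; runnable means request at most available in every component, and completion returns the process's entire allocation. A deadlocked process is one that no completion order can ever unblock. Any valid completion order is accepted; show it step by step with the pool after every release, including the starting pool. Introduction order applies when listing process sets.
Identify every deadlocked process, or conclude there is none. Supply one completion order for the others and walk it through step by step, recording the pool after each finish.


No process is deadlocked.
Key observation: proc-C can run right away; the returned allocation unlocks the remaining processes in turn.
One completion order for the rest: proc-C, proc-A, proc-H, proc-E, proc-F, proc-D. Walking it through:
  pool = (0, 2, 2, 1)
  run proc-C (needs (0, 1, 0, 1), free (0, 2, 2, 1)); after release of (2, 0, 1, 2) the pool is (2, 2, 3, 3)
  run proc-A (needs (0, 2, 3, 2), free (2, 2, 3, 3)); after release of (1, 3, 1, 0) the pool is (3, 5, 4, 3)
  run proc-H (needs (3, 5, 4, 3), free (3, 5, 4, 3)); after release of (1, 2, 3, 0) the pool is (4, 7, 7, 3)
  run proc-E (needs (4, 3, 6, 1), free (4, 7, 7, 3)); after release of (0, 2, 0, 1) the pool is (4, 9, 7, 4)
  run proc-F (needs (3, 9, 5, 2), free (4, 9, 7, 4)); after release of (2, 0, 2, 2) the pool is (6, 9, 9, 6)
  run proc-D (needs (3, 2, 7, 4), free (6, 9, 9, 6)); after release of (0, 0, 1, 2) the pool is (6, 9, 10, 8)


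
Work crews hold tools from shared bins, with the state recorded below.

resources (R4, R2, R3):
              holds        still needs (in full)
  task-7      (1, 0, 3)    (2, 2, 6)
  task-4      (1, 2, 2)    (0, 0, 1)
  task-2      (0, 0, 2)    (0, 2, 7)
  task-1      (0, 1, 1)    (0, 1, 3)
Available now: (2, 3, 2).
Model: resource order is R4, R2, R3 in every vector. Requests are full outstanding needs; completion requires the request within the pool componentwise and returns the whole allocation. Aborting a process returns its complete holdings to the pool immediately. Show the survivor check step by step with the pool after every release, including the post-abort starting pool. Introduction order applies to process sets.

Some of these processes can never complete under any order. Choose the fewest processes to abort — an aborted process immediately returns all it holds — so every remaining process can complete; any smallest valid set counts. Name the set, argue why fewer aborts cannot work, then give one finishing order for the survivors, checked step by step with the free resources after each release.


Minimum abort set: task-7.
Key observation: task-2 was stuck for good until task-7 gave back (1, 0, 3); in the order shown it finishes at step 3.
Why nothing smaller works: aborting no one leaves the state deadlocked as given.
Survivors finish in the order: task-4, task-1, task-2. Check, step by step (pool after the aborts first):
  pool = (3, 3, 5)
  task-4: need (0, 0, 1) fits (3, 3, 5); releases (1, 2, 2), pool now (4, 5, 7)
  task-1: need (0, 1, 3) fits (4, 5, 7); releases (0, 1, 1), pool now (4, 6, 8)
  task-2: need (0, 2, 7) fits (4, 6, 8); releases (0, 0, 2), pool now (4, 6, 10)


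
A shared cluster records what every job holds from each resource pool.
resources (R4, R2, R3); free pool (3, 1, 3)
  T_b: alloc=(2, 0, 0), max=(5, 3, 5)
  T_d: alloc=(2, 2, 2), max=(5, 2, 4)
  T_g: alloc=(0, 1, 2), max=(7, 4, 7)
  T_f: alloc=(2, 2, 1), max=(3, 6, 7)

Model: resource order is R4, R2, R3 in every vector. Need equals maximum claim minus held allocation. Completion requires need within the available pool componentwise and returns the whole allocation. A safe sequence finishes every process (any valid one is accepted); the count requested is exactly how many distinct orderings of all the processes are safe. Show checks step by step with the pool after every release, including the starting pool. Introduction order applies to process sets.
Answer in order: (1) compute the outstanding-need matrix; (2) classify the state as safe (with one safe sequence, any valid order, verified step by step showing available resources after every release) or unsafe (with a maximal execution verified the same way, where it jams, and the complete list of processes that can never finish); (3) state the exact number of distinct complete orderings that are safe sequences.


(1) Need matrix, components ordered R4, R2, R3:
  T_b: (3, 3, 5)
  T_d: (3, 0, 2)
  T_g: (7, 3, 5)
  T_f: (1, 4, 6)
(2) The state is SAFE; one workable sequence: T_d, T_b, T_g, T_f.
Key observation: the first exact fit in this order is T_d — it needs (3, 0, 2) with (3, 1, 3) free, meeting a requested resource to the last unit.
Check, step by step:
  pool = (3, 1, 3)
  T_d needs (3, 0, 2) <= (3, 1, 3) -> finishes; pool += (2, 2, 2) = (5, 3, 5)
  T_b needs (3, 3, 5) <= (5, 3, 5) -> finishes; pool += (2, 0, 0) = (7, 3, 5)
  T_g needs (7, 3, 5) <= (7, 3, 5) -> finishes; pool += (0, 1, 2) = (7, 4, 7)
  T_f needs (1, 4, 6) <= (7, 4, 7) -> finishes; pool += (2, 2, 1) = (9, 6, 8)
(3) Exactly 1 of the possible complete orderings is a safe sequence.


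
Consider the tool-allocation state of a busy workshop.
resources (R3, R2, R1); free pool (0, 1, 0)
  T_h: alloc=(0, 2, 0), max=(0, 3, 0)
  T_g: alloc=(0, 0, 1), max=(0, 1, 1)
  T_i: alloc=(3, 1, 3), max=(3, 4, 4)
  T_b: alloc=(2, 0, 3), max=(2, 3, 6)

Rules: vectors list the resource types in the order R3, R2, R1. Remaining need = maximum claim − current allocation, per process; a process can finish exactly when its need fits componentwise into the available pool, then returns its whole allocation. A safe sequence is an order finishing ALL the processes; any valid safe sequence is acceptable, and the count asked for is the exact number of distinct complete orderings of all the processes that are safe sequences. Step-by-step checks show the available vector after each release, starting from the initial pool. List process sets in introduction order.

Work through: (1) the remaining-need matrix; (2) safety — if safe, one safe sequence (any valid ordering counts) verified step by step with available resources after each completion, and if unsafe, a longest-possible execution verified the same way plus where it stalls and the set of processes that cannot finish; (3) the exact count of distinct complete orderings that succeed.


(1) Outstanding need per process (order R3, R2, R1):
  T_h: (0, 1, 0)
  T_g: (0, 1, 0)
  T_i: (0, 3, 1)
  T_b: (0, 3, 3)
(2) SAFE, for example via the order T_h, T_g, T_i, T_b.
Key observation: T_h is the earliest step where a requested resource binds exactly: need (0, 1, 0), pool (0, 1, 0) at its turn.
Check, step by step:
  pool = (0, 1, 0)
  T_h needs (0, 1, 0) <= (0, 1, 0) -> finishes; pool += (0, 2, 0) = (0, 3, 0)
  T_g needs (0, 1, 0) <= (0, 3, 0) -> finishes; pool += (0, 0, 1) = (0, 3, 1)
  T_i needs (0, 3, 1) <= (0, 3, 1) -> finishes; pool += (3, 1, 3) = (3, 4, 4)
  T_b needs (0, 3, 3) <= (3, 4, 4) -> finishes; pool += (2, 0, 3) = (5, 4, 7)
(3) The exact count: 2 of the possible complete orderings are safe sequences.


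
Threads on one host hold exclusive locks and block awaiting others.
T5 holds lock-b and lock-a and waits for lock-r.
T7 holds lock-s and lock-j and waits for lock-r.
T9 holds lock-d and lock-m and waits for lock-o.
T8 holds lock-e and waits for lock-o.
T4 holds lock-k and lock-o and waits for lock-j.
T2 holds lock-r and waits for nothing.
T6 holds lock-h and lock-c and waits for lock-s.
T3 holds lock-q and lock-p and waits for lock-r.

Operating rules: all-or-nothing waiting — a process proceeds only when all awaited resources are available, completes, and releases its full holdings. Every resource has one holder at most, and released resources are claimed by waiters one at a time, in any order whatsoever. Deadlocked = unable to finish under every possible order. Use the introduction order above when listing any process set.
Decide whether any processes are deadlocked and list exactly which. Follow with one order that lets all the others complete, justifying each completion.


Nothing here is deadlocked.
Key observation: no waiting chain loops back on itself — every chain ends at a process that waits on nothing, so everyone eventually runs.
A valid finishing order for the others: T2, T7, T3, T6, T5, T4, T9, T8.
Check, step by step:
  T2 waits on nothing -> runs at once and releases lock-r
  T7 waits on lock-r — all released -> runs and releases lock-s and lock-j
  T3 waits on lock-r — all released -> runs and releases lock-q and lock-p
  T6 waits on lock-s — all released -> runs and releases lock-h and lock-c
  T5 waits on lock-r — all released -> runs and releases lock-b and lock-a
  T4 waits on lock-j — all released -> runs and releases lock-k and lock-o
  T9 waits on lock-o — all released -> runs and releases lock-d and lock-m
  T8 waits on lock-o — all released -> runs and releases lock-e


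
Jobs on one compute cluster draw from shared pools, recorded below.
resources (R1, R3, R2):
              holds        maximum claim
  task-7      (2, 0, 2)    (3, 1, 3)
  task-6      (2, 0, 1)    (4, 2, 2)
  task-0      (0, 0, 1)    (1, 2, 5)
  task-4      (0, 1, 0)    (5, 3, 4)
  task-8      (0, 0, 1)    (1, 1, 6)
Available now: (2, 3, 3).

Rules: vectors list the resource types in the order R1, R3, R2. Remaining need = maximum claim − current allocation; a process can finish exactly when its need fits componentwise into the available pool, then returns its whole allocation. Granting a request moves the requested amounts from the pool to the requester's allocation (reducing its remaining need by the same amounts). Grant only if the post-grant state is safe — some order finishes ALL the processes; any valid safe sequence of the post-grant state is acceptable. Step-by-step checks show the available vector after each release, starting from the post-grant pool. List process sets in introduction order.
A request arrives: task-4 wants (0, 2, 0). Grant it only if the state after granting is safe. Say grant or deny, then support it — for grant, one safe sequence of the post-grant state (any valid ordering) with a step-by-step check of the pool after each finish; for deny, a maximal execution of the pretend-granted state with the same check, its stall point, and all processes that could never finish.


DENY: after the grant no complete ordering would exist.
Key observation: after task-7, task-8 the pool peaks at (4, 1, 6), and each blocked process is short somewhere: task-6 on R3; task-0 on R3; task-4 on R1.
After a pretend grant, a maximal execution: task-7, task-8 — then nothing else fits. Step-by-step check:
  pool = (2, 1, 3)
  task-7 needs (1, 1, 1) <= (2, 1, 3) -> finishes; pool += (2, 0, 2) = (4, 1, 5)
  task-8 needs (1, 1, 5) <= (4, 1, 5) -> finishes; pool += (0, 0, 1) = (4, 1, 6)
  task-6 cannot run: need (2, 2, 1) vs free (4, 1, 6) (insufficient R3)
  task-0 cannot run: need (1, 2, 4) vs free (4, 1, 6) (insufficient R3)
  task-4 cannot run: need (5, 0, 4) vs free (4, 1, 6) (insufficient R1)
Had the request been granted, task-6, task-0 and task-4 could never finish.


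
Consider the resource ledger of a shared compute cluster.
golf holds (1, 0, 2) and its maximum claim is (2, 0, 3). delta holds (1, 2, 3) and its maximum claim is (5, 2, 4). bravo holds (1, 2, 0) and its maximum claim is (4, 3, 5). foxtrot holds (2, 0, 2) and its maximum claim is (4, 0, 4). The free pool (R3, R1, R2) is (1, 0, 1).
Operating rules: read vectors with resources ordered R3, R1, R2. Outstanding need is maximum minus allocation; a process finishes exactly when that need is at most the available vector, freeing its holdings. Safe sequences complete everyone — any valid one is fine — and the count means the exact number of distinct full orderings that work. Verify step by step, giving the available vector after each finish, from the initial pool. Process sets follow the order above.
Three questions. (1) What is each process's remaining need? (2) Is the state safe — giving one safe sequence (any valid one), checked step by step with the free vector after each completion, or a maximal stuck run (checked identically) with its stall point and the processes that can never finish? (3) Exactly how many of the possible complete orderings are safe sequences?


(1) Need matrix, components ordered R3, R1, R2:
  golf: (1, 0, 1)
  delta: (4, 0, 1)
  bravo: (3, 1, 5)
  foxtrot: (2, 0, 2)
(2) The state is SAFE; one workable sequence: golf, foxtrot, delta, bravo.
Key observation: golf marks the first exact bind of the order: its need (1, 0, 1) fits the free (1, 0, 1) with zero slack on a requested resource.
Step-by-step check:
  pool = (1, 0, 1)
  run golf (needs (1, 0, 1), free (1, 0, 1)); after release of (1, 0, 2) the pool is (2, 0, 3)
  run foxtrot (needs (2, 0, 2), free (2, 0, 3)); after release of (2, 0, 2) the pool is (4, 0, 5)
  run delta (needs (4, 0, 1), free (4, 0, 5)); after release of (1, 2, 3) the pool is (5, 2, 8)
  run bravo (needs (3, 1, 5), free (5, 2, 8)); after release of (1, 2, 0) the pool is (6, 4, 8)
(3) The exact count: 1 of the possible complete orderings is a safe sequence.
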